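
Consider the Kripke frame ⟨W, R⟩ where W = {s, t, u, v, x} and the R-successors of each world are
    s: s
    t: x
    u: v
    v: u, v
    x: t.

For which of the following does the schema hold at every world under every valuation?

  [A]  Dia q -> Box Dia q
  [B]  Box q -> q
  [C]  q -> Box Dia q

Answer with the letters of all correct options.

R is not reflexive: not t R t.
R is symmetric: every R-edge is matched by its reverse.
R is not euclidean: t R x and t R x but not x R x.
(A) Dia q -> Box Dia q is axiom 5, which corresponds to the euclidean property. R is not euclidean — not valid.
(B) Box q -> q (axiom T) characterises the reflexive frames. R is not reflexive — not valid.
(C) q -> Box Dia q (axiom B) characterises the symmetric frames. R is symmetric — valid.

C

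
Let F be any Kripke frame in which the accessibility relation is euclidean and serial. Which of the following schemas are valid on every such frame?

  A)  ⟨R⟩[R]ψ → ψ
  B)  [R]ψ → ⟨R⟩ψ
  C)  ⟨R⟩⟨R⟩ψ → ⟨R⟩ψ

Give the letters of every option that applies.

(A) ⟨R⟩[R]ψ → ψ (the dual of axiom B) characterises the symmetric frames. Such an R need not be symmetric — not valid.
(B) [R]ψ → ⟨R⟩ψ is axiom D; it is valid on a frame exactly when R is serial. Every such R is serial, so valid.
(C) the dual of axiom 4: valid iff R is transitive. Such an R need not be transitive — not valid.

B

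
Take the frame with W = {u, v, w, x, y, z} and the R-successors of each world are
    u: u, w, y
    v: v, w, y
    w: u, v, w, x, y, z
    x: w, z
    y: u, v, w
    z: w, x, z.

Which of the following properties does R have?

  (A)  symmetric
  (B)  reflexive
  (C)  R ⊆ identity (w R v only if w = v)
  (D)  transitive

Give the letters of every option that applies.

(A) symmetric: every R-edge is matched by its reverse.
(B) not reflexive: not x R x.
(C) not ⊆ identity: u R w with u ≠ w.
(D) not transitive: u R w and w R v but not u R v.

A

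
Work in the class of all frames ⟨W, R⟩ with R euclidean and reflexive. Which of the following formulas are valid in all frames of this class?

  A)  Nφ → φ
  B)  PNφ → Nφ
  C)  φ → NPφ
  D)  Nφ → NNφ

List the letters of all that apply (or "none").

A reflexive euclidean relation is also symmetric (from wRw and wRv the euclidean condition gives vRw) and hence transitive; it is an equivalence relation.
(A) Nφ → φ is axiom T, which corresponds to reflexivity. Every such R is reflexive — valid.
(B) the dual of axiom 5: valid iff R is euclidean. Every such R is euclidean — valid.
(C) φ → NPφ (axiom B) characterises the symmetric frames. Every such R is symmetric — valid.
(D) Nφ → NNφ is axiom 4; it is valid on a frame exactly when R is transitive. Every such R is transitive, so valid.

A, B, C, D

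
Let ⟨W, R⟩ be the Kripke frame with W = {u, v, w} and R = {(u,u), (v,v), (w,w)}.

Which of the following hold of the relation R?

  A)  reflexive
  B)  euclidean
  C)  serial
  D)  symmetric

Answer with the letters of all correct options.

A, B, C, D

(A) reflexive: each world relates to itself.
(B) euclidean: any two R-successors of the same world are R-related.
(C) serial: every world has an R-successor.
(D) symmetric: every R-edge is matched by its reverse.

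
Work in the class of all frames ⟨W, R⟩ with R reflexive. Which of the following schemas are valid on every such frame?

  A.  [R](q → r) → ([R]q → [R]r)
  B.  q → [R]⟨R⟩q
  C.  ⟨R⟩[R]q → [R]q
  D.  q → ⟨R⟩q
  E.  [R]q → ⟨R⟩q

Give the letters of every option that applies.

A reflexive relation is serial.
(A) [R](q → r) → ([R]q → [R]r) is the K axiom; it holds on all frames — valid.
(B) axiom B: valid iff R is symmetric. Such an R need not be symmetric — not valid.
(C) ⟨R⟩[R]q → [R]q (the dual of axiom 5) characterises the euclidean frames. Such an R need not be euclidean — not valid.
(D) the dual of axiom T: valid iff R is reflexive. Every such R is reflexive — valid.
(E) [R]q → ⟨R⟩q is axiom D, which corresponds to seriality. Every such R is serial — valid.

A, D, E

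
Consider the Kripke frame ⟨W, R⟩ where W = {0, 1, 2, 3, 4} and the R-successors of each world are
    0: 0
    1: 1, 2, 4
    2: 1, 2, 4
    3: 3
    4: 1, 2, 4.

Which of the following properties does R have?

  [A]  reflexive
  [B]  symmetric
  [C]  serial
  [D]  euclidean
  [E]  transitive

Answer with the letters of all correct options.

A, B, C, D, E

(A) reflexive: each world relates to itself.
(B) symmetric: every R-edge is matched by its reverse.
(C) serial: every world has an R-successor.
(D) euclidean: any two R-successors of the same world are R-related.
(E) transitive: R is closed under composition.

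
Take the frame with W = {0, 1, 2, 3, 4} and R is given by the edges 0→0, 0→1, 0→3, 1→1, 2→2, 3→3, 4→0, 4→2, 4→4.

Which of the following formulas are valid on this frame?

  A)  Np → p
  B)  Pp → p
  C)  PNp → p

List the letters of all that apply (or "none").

R is reflexive: each world relates to itself.
R is not symmetric: 0 R 1 but not 1 R 0.
R is not a subset of the identity: 0 R 1 with 0 ≠ 1.
(A) axiom T: valid iff R is reflexive. R is reflexive — valid.
(B) Pp → p is valid only on frames where every R-edge is a self-loop. Here R ⊄ identity — not valid.
(C) PNp → p is the dual of axiom B, which corresponds to symmetry. R is not symmetric — not valid.

A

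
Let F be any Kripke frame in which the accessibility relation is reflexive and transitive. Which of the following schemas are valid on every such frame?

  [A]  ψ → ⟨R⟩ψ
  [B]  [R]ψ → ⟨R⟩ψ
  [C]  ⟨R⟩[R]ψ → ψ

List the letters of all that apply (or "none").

Reflexive relations are serial.
(A) ψ → ⟨R⟩ψ is the dual of axiom T; it is valid on a frame exactly when R is reflexive. Every such R is reflexive, so valid.
(B) [R]ψ → ⟨R⟩ψ is axiom D; it is valid on a frame exactly when R is serial. Every such R is serial, so valid.
(C) ⟨R⟩[R]ψ → ψ is the dual of axiom B; it is valid on a frame exactly when R is symmetric. Such an R need not be symmetric, so not valid.

A, B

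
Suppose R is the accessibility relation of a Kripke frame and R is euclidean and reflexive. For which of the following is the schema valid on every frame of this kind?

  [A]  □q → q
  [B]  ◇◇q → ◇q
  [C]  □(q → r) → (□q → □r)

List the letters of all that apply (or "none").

A reflexive euclidean relation is also symmetric (from wRw and wRv the euclidean condition gives vRw) and hence transitive; it is an equivalence relation.
(A) □q → q is axiom T; it is valid on a frame exactly when R is reflexive. Every such R is reflexive, so valid.
(B) the dual of axiom 4: valid iff R is transitive. Every such R is transitive — valid.
(C) □(q → r) → (□q → □r) is axiom K, valid on every Kripke frame — valid.

A, B, C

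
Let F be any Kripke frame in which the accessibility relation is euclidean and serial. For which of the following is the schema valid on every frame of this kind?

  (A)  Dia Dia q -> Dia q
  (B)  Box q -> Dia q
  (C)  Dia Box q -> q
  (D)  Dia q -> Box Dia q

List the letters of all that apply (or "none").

B, D

(A) the dual of axiom 4: valid iff R is transitive. Such an R need not be transitive — not valid.
(B) Box q -> Dia q (axiom D) characterises the serial frames. Every such R is serial — valid.
(C) Dia Box q -> q is the dual of axiom B, which corresponds to symmetry. Such an R need not be symmetric — not valid.
(D) Dia q -> Box Dia q is axiom 5; it is valid on a frame exactly when R is euclidean. Every such R is euclidean, so valid.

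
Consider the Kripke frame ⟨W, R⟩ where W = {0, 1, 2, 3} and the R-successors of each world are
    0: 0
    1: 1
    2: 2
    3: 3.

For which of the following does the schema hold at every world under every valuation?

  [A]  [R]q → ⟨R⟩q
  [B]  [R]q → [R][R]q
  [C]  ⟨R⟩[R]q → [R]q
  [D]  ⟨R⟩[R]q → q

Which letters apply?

R is symmetric: every R-edge is matched by its reverse.
R is transitive: R is closed under composition.
R is euclidean: any two R-successors of the same world are R-related.
R is serial: every world has an R-successor.
(A) axiom D: valid iff R is serial. R is serial — valid.
(B) axiom 4: valid iff R is transitive. R is transitive — valid.
(C) ⟨R⟩[R]q → [R]q is the dual of axiom 5; it is valid on a frame exactly when R is euclidean. R is euclidean, so valid.
(D) ⟨R⟩[R]q → q is the dual of axiom B, which corresponds to symmetry. R is symmetric — valid.

A, B, C, D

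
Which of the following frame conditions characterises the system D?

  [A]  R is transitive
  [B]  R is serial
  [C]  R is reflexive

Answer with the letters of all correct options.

B

(A) this class determines K4, not D.
(B) D is sound and complete for exactly this class.
(C) this class determines T (= KT), not D.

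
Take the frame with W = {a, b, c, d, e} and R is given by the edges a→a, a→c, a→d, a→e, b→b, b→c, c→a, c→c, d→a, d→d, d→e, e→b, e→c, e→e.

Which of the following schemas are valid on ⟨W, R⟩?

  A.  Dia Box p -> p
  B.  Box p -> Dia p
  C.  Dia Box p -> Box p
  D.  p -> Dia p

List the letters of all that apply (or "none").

B, D

R is reflexive: each world relates to itself.
R is not symmetric: a R e but not e R a.
R is not euclidean: a R c and a R d but not c R d.
R is serial: every world has an R-successor.
(A) Dia Box p -> p (the dual of axiom B) characterises the symmetric frames. R is not symmetric — not valid.
(B) Box p -> Dia p (axiom D) characterises the serial frames. R is serial — valid.
(C) Dia Box p -> Box p is the dual of axiom 5; it is valid on a frame exactly when R is euclidean. R is not euclidean, so not valid.
(D) p -> Dia p is the dual of axiom T; it is valid on a frame exactly when R is reflexive. R is reflexive, so valid.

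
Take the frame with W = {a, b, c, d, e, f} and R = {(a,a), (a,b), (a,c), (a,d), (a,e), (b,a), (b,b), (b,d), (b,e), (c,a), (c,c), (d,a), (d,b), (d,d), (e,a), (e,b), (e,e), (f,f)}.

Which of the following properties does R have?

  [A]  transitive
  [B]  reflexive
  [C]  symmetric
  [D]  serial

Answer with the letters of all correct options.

B, C, D

(A) not transitive: b R a and a R c but not b R c.
(B) reflexive: each world relates to itself.
(C) symmetric: every R-edge is matched by its reverse.
(D) serial: every world has an R-successor.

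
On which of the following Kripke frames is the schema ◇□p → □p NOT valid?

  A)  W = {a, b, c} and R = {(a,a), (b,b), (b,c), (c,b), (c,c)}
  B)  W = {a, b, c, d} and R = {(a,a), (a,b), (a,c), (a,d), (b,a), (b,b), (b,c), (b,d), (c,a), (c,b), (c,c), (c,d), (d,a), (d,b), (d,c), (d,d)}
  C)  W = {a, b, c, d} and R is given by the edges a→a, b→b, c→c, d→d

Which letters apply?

none

The schema ◇□p → □p is the dual of axiom 5; it is valid on a frame iff R is euclidean.
(A) R is euclidean (any two R-successors of the same world are R-related), so the schema is valid here.
(B) R is euclidean (any two R-successors of the same world are R-related), so the schema is valid here.
(C) R is euclidean (any two R-successors of the same world are R-related), so the schema is valid here.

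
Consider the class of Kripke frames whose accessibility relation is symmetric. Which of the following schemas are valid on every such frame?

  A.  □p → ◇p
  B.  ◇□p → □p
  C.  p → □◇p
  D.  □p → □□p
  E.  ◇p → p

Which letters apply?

(A) □p → ◇p is axiom D, which corresponds to seriality. Such an R need not be serial — not valid.
(B) ◇□p → □p is the dual of axiom 5; it is valid on a frame exactly when R is euclidean. Such an R need not be euclidean, so not valid.
(C) p → □◇p is axiom B, which corresponds to symmetry. Every such R is symmetric — valid.
(D) □p → □□p (axiom 4) characterises the transitive frames. Such an R need not be transitive — not valid.
(E) ◇p → p is valid only on frames where every R-edge is a self-loop. Such an R need not be a subset of the identity — not valid.

C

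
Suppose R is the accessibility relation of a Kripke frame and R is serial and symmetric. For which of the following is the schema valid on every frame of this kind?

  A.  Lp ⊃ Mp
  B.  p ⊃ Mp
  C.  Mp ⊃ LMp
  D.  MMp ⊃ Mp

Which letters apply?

(A) axiom D: valid iff R is serial. Every such R is serial — valid.
(B) p ⊃ Mp is the dual of axiom T; it is valid on a frame exactly when R is reflexive. Such an R need not be reflexive, so not valid.
(C) Mp ⊃ LMp is axiom 5; it is valid on a frame exactly when R is euclidean. Such an R need not be euclidean, so not valid.
(D) the dual of axiom 4: valid iff R is transitive. Such an R need not be transitive — not valid.

A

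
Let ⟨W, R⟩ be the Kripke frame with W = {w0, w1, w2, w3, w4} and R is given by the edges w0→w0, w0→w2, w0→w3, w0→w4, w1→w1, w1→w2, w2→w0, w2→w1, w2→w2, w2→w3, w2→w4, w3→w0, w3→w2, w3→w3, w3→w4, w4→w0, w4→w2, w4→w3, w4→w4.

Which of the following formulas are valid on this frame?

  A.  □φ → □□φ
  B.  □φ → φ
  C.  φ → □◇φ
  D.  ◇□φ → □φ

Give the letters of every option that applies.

R is reflexive: each world relates to itself.
R is symmetric: every R-edge is matched by its reverse.
R is not transitive: w0 R w2 and w2 R w1 but not w0 R w1.
R is not euclidean: w2 R w0 and w2 R w1 but not w0 R w1.
(A) □φ → □□φ (axiom 4) characterises the transitive frames. R is not transitive — not valid.
(B) □φ → φ is axiom T, which corresponds to reflexivity. R is reflexive — valid.
(C) φ → □◇φ (axiom B) characterises the symmetric frames. R is symmetric — valid.
(D) ◇□φ → □φ is the dual of axiom 5, which corresponds to the euclidean property. R is not euclidean — not valid.

B, C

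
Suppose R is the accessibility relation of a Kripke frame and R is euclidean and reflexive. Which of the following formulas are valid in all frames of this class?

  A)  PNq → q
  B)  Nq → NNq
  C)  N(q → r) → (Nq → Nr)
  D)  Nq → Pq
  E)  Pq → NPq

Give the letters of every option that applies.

A, B, C, D, E

A reflexive euclidean relation is also symmetric (from wRw and wRv the euclidean condition gives vRw) and hence transitive; it is an equivalence relation.
(A) PNq → q is the dual of axiom B, which corresponds to symmetry. Every such R is symmetric — valid.
(B) Nq → NNq (axiom 4) characterises the transitive frames. Every such R is transitive — valid.
(C) N(q → r) → (Nq → Nr) is the K axiom; it holds on all frames — valid.
(D) Nq → Pq is axiom D; it is valid on a frame exactly when R is serial. Every such R is serial, so valid.
(E) axiom 5: valid iff R is euclidean. Every such R is euclidean — valid.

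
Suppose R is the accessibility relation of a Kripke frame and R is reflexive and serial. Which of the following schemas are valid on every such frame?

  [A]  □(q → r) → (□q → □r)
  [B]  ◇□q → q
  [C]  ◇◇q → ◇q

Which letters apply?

A

(A) this is just K, valid on every normal frame.
(B) ◇□q → q is the dual of axiom B, which corresponds to symmetry. Such an R need not be symmetric — not valid.
(C) ◇◇q → ◇q is the dual of axiom 4; it is valid on a frame exactly when R is transitive. Such an R need not be transitive, so not valid.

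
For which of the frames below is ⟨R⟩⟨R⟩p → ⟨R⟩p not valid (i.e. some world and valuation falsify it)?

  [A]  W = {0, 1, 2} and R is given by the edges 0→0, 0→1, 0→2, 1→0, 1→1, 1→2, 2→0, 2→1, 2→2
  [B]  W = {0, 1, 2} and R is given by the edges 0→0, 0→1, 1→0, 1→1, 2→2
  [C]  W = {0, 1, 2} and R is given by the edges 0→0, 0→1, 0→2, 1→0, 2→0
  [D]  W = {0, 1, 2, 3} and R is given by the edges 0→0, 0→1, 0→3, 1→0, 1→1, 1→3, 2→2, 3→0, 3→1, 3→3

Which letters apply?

C

The schema ⟨R⟩⟨R⟩p → ⟨R⟩p is the dual of axiom 4; it is valid on a frame iff R is transitive.
(A) R is transitive (R is closed under composition), so the schema is valid here.
(B) R is transitive (R is closed under composition), so the schema is valid here.
(C) R is not transitive (1 R 0 and 0 R 1 but not 1 R 1), so the schema fails here.
(D) R is transitive (R is closed under composition), so the schema is valid here.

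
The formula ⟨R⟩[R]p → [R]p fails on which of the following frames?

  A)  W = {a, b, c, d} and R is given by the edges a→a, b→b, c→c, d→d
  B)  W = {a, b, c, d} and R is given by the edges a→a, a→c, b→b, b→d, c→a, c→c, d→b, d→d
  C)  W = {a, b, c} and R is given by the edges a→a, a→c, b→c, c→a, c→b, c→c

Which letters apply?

The schema ⟨R⟩[R]p → [R]p is the dual of axiom 5; it is valid on a frame iff R is euclidean.
(A) R is euclidean (any two R-successors of the same world are R-related), so the schema is valid here.
(B) R is euclidean (any two R-successors of the same world are R-related), so the schema is valid here.
(C) R is not euclidean (c R a and c R b but not a R b), so the schema fails here.

C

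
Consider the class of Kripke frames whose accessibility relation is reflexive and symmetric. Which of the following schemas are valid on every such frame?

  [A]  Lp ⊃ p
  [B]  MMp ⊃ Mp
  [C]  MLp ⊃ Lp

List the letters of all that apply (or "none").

Reflexive relations are serial.
(A) axiom T: valid iff R is reflexive. Every such R is reflexive — valid.
(B) the dual of axiom 4: valid iff R is transitive. Such an R need not be transitive — not valid.
(C) the dual of axiom 5: valid iff R is euclidean. Such an R need not be euclidean — not valid.

A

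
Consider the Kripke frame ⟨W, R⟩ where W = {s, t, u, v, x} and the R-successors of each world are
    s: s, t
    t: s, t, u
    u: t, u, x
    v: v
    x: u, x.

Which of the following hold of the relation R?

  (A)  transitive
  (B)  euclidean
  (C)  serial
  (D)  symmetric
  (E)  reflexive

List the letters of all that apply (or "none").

C, D, E

(A) not transitive: s R t and t R u but not s R u.
(B) not euclidean: t R s and t R u but not s R u.
(C) serial: every world has an R-successor.
(D) symmetric: every R-edge is matched by its reverse.
(E) reflexive: each world relates to itself.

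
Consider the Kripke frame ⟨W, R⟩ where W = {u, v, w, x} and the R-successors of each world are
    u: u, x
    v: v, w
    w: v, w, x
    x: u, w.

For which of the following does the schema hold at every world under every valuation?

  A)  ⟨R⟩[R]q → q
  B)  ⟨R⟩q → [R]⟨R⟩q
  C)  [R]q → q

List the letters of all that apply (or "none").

R is not reflexive: not x R x.
R is symmetric: every R-edge is matched by its reverse.
R is not euclidean: w R v and w R x but not v R x.
(A) ⟨R⟩[R]q → q is the dual of axiom B; it is valid on a frame exactly when R is symmetric. R is symmetric, so valid.
(B) ⟨R⟩q → [R]⟨R⟩q is axiom 5, which corresponds to the euclidean property. R is not euclidean — not valid.
(C) [R]q → q is axiom T; it is valid on a frame exactly when R is reflexive. R is not reflexive, so not valid.

A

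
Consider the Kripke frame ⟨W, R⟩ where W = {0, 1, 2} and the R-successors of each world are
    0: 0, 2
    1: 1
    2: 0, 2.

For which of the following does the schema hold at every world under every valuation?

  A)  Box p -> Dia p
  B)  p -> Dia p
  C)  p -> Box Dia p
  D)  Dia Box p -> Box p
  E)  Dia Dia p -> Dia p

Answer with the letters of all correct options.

R is reflexive: each world relates to itself.
R is symmetric: every R-edge is matched by its reverse.
R is transitive: R is closed under composition.
R is euclidean: any two R-successors of the same world are R-related.
R is serial: every world has an R-successor.
(A) Box p -> Dia p is axiom D; it is valid on a frame exactly when R is serial. R is serial, so valid.
(B) the dual of axiom T: valid iff R is reflexive. R is reflexive — valid.
(C) p -> Box Dia p (axiom B) characterises the symmetric frames. R is symmetric — valid.
(D) the dual of axiom 5: valid iff R is euclidean. R is euclidean — valid.
(E) Dia Dia p -> Dia p is the dual of axiom 4, which corresponds to transitivity. R is transitive — valid.

A, B, C, D, E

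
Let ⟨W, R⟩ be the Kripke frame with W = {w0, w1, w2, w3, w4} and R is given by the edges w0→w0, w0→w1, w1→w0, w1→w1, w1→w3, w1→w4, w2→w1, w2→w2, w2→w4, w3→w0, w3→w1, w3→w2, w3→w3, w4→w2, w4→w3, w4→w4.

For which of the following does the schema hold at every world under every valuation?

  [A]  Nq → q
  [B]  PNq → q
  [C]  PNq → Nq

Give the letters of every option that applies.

A

R is reflexive: each world relates to itself.
R is not symmetric: w1 R w4 but not w4 R w1.
R is not euclidean: w1 R w0 and w1 R w3 but not w0 R w3.
(A) axiom T: valid iff R is reflexive. R is reflexive — valid.
(B) the dual of axiom B: valid iff R is symmetric. R is not symmetric — not valid.
(C) PNq → Nq is the dual of axiom 5, which corresponds to the euclidean property. R is not euclidean — not valid.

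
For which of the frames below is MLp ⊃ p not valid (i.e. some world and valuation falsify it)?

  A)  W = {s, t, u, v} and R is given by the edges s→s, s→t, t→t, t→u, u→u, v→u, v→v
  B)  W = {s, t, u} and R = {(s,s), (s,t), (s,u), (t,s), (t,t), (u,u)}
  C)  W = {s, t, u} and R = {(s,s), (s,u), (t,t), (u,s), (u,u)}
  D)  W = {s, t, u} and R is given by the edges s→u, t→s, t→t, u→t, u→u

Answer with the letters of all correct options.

A, B, D

The schema MLp ⊃ p is the dual of axiom B; it is valid on a frame iff R is symmetric.
(A) R is not symmetric (s R t but not t R s), so the schema fails here.
(B) R is not symmetric (s R u but not u R s), so the schema fails here.
(C) R is symmetric (every R-edge is matched by its reverse), so the schema is valid here.
(D) R is not symmetric (s R u but not u R s), so the schema fails here.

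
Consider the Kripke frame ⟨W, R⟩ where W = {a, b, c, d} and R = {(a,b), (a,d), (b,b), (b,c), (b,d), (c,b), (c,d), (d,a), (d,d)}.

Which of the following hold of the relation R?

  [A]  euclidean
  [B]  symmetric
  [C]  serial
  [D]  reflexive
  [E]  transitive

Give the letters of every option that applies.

C

(A) not euclidean: a R d and a R b but not d R b.
(B) not symmetric: a R b but not b R a.
(C) serial: every world has an R-successor.
(D) not reflexive: not a R a.
(E) not transitive: a R b and b R c but not a R c.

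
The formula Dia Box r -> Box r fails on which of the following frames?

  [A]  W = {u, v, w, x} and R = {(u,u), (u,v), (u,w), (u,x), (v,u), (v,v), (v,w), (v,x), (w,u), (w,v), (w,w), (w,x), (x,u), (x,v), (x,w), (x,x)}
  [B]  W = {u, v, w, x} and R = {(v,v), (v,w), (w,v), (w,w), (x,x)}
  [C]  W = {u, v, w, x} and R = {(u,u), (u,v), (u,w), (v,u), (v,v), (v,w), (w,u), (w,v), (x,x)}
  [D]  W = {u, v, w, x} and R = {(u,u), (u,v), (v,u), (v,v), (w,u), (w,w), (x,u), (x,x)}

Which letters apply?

C, D

The schema Dia Box r -> Box r is the dual of axiom 5; it is valid on a frame iff R is euclidean.
(A) R is euclidean (any two R-successors of the same world are R-related), so the schema is valid here.
(B) R is euclidean (any two R-successors of the same world are R-related), so the schema is valid here.
(C) R is not euclidean (u R w and u R w but not w R w), so the schema fails here.
(D) R is not euclidean (w R u and w R w but not u R w), so the schema fails here.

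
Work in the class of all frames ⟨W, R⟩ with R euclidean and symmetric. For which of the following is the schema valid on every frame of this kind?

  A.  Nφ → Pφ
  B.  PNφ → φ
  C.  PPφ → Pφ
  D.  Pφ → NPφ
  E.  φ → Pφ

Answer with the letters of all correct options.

B, C, D

A symmetric euclidean relation is transitive (uRv and vRw give vRu by symmetry, then uRw by the euclidean condition, applied at v).
(A) Nφ → Pφ (axiom D) characterises the serial frames. Such an R need not be serial — not valid.
(B) PNφ → φ (the dual of axiom B) characterises the symmetric frames. Every such R is symmetric — valid.
(C) PPφ → Pφ (the dual of axiom 4) characterises the transitive frames. Every such R is transitive — valid.
(D) axiom 5: valid iff R is euclidean. Every such R is euclidean — valid.
(E) φ → Pφ is the dual of axiom T, which corresponds to reflexivity. Such an R need not be reflexive — not valid.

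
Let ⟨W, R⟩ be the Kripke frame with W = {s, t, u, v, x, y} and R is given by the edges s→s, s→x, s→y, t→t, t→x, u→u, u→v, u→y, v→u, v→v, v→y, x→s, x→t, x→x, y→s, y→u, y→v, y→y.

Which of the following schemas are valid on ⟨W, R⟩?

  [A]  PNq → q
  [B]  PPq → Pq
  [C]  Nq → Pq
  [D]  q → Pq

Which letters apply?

A, C, D

R is reflexive: each world relates to itself.
R is symmetric: every R-edge is matched by its reverse.
R is not transitive: s R x and x R t but not s R t.
R is serial: every world has an R-successor.
(A) PNq → q is the dual of axiom B; it is valid on a frame exactly when R is symmetric. R is symmetric, so valid.
(B) PPq → Pq (the dual of axiom 4) characterises the transitive frames. R is not transitive — not valid.
(C) Nq → Pq is axiom D; it is valid on a frame exactly when R is serial. R is serial, so valid.
(D) q → Pq is the dual of axiom T, which corresponds to reflexivity. R is reflexive — valid.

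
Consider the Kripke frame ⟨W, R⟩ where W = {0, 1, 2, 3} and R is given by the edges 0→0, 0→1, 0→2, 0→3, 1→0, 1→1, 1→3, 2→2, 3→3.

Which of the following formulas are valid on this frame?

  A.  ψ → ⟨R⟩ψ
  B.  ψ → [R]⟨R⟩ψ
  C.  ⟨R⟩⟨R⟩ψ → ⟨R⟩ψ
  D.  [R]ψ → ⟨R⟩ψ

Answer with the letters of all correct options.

R is reflexive: each world relates to itself.
R is not symmetric: 0 R 2 but not 2 R 0.
R is not transitive: 1 R 0 and 0 R 2 but not 1 R 2.
R is serial: every world has an R-successor.
(A) ψ → ⟨R⟩ψ is the dual of axiom T; it is valid on a frame exactly when R is reflexive. R is reflexive, so valid.
(B) ψ → [R]⟨R⟩ψ is axiom B; it is valid on a frame exactly when R is symmetric. R is not symmetric, so not valid.
(C) ⟨R⟩⟨R⟩ψ → ⟨R⟩ψ is the dual of axiom 4, which corresponds to transitivity. R is not transitive — not valid.
(D) [R]ψ → ⟨R⟩ψ (axiom D) characterises the serial frames. R is serial — valid.

A, D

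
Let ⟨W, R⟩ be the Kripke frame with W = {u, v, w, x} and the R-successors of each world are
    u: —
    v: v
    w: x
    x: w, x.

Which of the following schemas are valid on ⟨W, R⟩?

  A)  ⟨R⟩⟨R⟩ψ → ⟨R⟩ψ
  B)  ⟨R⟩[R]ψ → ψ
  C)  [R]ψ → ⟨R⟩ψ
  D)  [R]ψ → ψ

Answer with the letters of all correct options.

R is not reflexive: not u R u.
R is symmetric: every R-edge is matched by its reverse.
R is not transitive: w R x and x R w but not w R w.
R is not serial: u has no R-successor.
(A) the dual of axiom 4: valid iff R is transitive. R is not transitive — not valid.
(B) ⟨R⟩[R]ψ → ψ (the dual of axiom B) characterises the symmetric frames. R is symmetric — valid.
(C) [R]ψ → ⟨R⟩ψ is axiom D; it is valid on a frame exactly when R is serial. R is not serial, so not valid.
(D) [R]ψ → ψ is axiom T; it is valid on a frame exactly when R is reflexive. R is not reflexive, so not valid.

B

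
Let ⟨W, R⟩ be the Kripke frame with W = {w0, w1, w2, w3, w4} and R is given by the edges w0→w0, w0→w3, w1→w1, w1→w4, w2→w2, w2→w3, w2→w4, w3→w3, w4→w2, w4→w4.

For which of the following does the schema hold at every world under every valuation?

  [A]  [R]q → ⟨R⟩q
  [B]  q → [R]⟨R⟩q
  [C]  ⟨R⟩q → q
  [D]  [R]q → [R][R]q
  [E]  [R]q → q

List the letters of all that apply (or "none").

A, E

R is reflexive: each world relates to itself.
R is not symmetric: w0 R w3 but not w3 R w0.
R is not transitive: w1 R w4 and w4 R w2 but not w1 R w2.
R is serial: every world has an R-successor.
R is not a subset of the identity: w0 R w3 with w0 ≠ w3.
(A) [R]q → ⟨R⟩q is axiom D; it is valid on a frame exactly when R is serial. R is serial, so valid.
(B) q → [R]⟨R⟩q (axiom B) characterises the symmetric frames. R is not symmetric — not valid.
(C) ⟨R⟩q → q is valid only on frames where every R-edge is a self-loop. Here R ⊄ identity — not valid.
(D) axiom 4: valid iff R is transitive. R is not transitive — not valid.
(E) [R]q → q is axiom T, which corresponds to reflexivity. R is reflexive — valid.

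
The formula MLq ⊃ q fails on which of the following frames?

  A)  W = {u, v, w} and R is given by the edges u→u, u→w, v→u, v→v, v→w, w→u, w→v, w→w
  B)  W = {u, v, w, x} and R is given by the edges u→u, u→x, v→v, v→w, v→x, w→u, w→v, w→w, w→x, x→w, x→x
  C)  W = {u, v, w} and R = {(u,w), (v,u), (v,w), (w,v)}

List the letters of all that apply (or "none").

A, B, C

The schema MLq ⊃ q is the dual of axiom B; it is valid on a frame iff R is symmetric.
(A) R is not symmetric (v R u but not u R v), so the schema fails here.
(B) R is not symmetric (u R x but not x R u), so the schema fails here.
(C) R is not symmetric (u R w but not w R u), so the schema fails here.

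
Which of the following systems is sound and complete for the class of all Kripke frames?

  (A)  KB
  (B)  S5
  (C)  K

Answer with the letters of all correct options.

C

(A) KB is determined by the class of symmetric frames.
(B) S5 is determined by the class of reflexive, symmetric, and transitive frames.
(C) K is determined by exactly this class.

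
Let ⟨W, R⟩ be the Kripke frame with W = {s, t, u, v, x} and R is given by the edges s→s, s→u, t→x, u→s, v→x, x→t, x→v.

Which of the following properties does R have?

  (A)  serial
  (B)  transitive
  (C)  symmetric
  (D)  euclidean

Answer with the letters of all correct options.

(A) serial: every world has an R-successor.
(B) not transitive: t R x and x R t but not t R t.
(C) symmetric: every R-edge is matched by its reverse.
(D) not euclidean: x R t and x R v but not t R v.

A, C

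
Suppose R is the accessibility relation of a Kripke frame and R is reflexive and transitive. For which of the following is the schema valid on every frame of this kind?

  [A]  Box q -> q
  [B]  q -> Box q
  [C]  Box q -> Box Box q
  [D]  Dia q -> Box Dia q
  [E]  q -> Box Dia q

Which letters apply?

A, C

Reflexive relations are serial.
(A) axiom T: valid iff R is reflexive. Every such R is reflexive — valid.
(B) q -> Box q is equivalent to ◇p→p; it holds exactly when R ⊆ identity. Such an R need not be a subset of the identity — not valid.
(C) Box q -> Box Box q is axiom 4; it is valid on a frame exactly when R is transitive. Every such R is transitive, so valid.
(D) Dia q -> Box Dia q is axiom 5; it is valid on a frame exactly when R is euclidean. Such an R need not be euclidean, so not valid.
(E) q -> Box Dia q is axiom B; it is valid on a frame exactly when R is symmetric. Such an R need not be symmetric, so not valid.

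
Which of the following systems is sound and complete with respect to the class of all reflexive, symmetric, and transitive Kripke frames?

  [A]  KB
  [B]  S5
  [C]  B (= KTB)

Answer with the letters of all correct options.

B

(A) KB is determined by the class of symmetric frames.
(B) S5 is determined by exactly this class.
(C) B (= KTB) is determined by the class of reflexive and symmetric frames.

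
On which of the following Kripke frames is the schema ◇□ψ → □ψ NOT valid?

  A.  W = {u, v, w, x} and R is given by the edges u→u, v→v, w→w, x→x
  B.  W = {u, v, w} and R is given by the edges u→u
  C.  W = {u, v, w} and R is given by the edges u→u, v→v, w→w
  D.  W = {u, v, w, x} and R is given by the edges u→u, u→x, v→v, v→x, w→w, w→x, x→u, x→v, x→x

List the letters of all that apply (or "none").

The schema ◇□ψ → □ψ is the dual of axiom 5; it is valid on a frame iff R is euclidean.
(A) R is euclidean (any two R-successors of the same world are R-related), so the schema is valid here.
(B) R is euclidean (any two R-successors of the same world are R-related), so the schema is valid here.
(C) R is euclidean (any two R-successors of the same world are R-related), so the schema is valid here.
(D) R is not euclidean (w R x and w R w but not x R w), so the schema fails here.

D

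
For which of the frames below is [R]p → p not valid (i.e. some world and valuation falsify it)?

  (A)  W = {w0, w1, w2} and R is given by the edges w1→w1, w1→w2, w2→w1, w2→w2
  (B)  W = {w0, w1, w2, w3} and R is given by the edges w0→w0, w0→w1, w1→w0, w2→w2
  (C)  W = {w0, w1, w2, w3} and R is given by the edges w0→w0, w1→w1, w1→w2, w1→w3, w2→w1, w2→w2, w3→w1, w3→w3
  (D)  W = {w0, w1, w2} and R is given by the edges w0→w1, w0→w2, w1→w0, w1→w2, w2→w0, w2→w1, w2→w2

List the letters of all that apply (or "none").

A, B, D

The schema [R]p → p is axiom T; it is valid on a frame iff R is reflexive.
(A) R is not reflexive (not w0 R w0), so the schema fails here.
(B) R is not reflexive (not w1 R w1), so the schema fails here.
(C) R is reflexive (each world relates to itself), so the schema is valid here.
(D) R is not reflexive (not w0 R w0), so the schema fails here.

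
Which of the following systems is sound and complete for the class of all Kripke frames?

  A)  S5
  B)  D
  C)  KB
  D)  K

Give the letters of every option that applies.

D

(A) S5 is determined by the class of reflexive, symmetric, and transitive frames.
(B) D is determined by the class of serial frames.
(C) KB is determined by the class of symmetric frames.
(D) K is determined by exactly this class.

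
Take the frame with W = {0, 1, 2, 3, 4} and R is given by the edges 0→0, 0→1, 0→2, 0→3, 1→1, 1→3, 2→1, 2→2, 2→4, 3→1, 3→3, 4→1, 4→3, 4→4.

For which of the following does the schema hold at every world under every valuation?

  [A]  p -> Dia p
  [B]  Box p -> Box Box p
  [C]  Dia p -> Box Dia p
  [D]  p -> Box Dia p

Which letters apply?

R is reflexive: each world relates to itself.
R is not symmetric: 0 R 1 but not 1 R 0.
R is not transitive: 0 R 2 and 2 R 4 but not 0 R 4.
R is not euclidean: 0 R 1 and 0 R 0 but not 1 R 0.
(A) p -> Dia p is the dual of axiom T; it is valid on a frame exactly when R is reflexive. R is reflexive, so valid.
(B) axiom 4: valid iff R is transitive. R is not transitive — not valid.
(C) Dia p -> Box Dia p is axiom 5; it is valid on a frame exactly when R is euclidean. R is not euclidean, so not valid.
(D) p -> Box Dia p is axiom B, which corresponds to symmetry. R is not symmetric — not valid.

A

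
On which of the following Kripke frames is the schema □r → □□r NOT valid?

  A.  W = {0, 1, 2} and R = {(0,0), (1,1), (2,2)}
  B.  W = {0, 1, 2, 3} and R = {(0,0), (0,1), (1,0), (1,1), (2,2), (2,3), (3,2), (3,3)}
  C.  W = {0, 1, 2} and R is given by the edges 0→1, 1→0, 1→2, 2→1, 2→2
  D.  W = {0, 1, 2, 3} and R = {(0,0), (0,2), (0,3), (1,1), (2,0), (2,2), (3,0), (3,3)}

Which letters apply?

C, D

The schema □r → □□r is axiom 4; it is valid on a frame iff R is transitive.
(A) R is transitive (R is closed under composition), so the schema is valid here.
(B) R is transitive (R is closed under composition), so the schema is valid here.
(C) R is not transitive (0 R 1 and 1 R 0 but not 0 R 0), so the schema fails here.
(D) R is not transitive (2 R 0 and 0 R 3 but not 2 R 3), so the schema fails here.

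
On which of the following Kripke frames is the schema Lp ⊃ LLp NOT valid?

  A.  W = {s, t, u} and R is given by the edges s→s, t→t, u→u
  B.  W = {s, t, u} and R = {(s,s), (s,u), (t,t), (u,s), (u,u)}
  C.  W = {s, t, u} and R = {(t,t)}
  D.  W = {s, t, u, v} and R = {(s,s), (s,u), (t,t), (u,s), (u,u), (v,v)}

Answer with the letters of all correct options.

none

The schema Lp ⊃ LLp is axiom 4; it is valid on a frame iff R is transitive.
(A) R is transitive (R is closed under composition), so the schema is valid here.
(B) R is transitive (R is closed under composition), so the schema is valid here.
(C) R is transitive (R is closed under composition), so the schema is valid here.
(D) R is transitive (R is closed under composition), so the schema is valid here.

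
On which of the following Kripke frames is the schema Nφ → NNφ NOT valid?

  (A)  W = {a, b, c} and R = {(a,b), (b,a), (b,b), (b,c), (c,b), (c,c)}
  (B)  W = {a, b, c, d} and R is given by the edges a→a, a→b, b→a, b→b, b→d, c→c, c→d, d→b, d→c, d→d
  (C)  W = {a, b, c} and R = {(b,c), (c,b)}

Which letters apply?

A, B, C

The schema Nφ → NNφ is axiom 4; it is valid on a frame iff R is transitive.
(A) R is not transitive (a R b and b R a but not a R a), so the schema fails here.
(B) R is not transitive (a R b and b R d but not a R d), so the schema fails here.
(C) R is not transitive (b R c and c R b but not b R b), so the schema fails here.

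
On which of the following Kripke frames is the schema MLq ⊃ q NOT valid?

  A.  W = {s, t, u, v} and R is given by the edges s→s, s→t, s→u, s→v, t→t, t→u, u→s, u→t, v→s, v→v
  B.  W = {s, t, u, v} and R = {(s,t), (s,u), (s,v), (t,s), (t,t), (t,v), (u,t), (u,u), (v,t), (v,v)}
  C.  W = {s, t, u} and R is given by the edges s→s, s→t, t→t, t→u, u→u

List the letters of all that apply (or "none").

A, B, C

The schema MLq ⊃ q is the dual of axiom B; it is valid on a frame iff R is symmetric.
(A) R is not symmetric (s R t but not t R s), so the schema fails here.
(B) R is not symmetric (s R u but not u R s), so the schema fails here.
(C) R is not symmetric (s R t but not t R s), so the schema fails here.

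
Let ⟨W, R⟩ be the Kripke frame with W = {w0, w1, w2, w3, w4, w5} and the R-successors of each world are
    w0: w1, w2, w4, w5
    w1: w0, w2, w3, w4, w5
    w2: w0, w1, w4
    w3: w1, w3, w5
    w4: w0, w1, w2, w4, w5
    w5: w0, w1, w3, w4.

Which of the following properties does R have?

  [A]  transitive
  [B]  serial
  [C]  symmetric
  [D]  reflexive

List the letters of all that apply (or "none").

(A) not transitive: w0 R w1 and w1 R w0 but not w0 R w0.
(B) serial: every world has an R-successor.
(C) symmetric: every R-edge is matched by its reverse.
(D) not reflexive: not w0 R w0.

B, C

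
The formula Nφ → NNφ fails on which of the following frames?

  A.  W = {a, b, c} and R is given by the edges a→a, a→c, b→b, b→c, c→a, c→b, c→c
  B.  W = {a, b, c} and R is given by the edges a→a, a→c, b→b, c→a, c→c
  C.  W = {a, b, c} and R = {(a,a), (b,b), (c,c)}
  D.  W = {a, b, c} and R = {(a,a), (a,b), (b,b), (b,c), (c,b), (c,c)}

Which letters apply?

The schema Nφ → NNφ is axiom 4; it is valid on a frame iff R is transitive.
(A) R is not transitive (a R c and c R b but not a R b), so the schema fails here.
(B) R is transitive (R is closed under composition), so the schema is valid here.
(C) R is transitive (R is closed under composition), so the schema is valid here.
(D) R is not transitive (a R b and b R c but not a R c), so the schema fails here.

A, D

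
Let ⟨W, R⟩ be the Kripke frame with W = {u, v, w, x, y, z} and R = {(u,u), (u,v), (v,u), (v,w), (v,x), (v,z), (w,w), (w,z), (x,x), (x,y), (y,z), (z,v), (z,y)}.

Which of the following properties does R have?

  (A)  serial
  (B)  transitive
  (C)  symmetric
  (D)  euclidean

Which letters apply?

A

(A) serial: every world has an R-successor.
(B) not transitive: u R v and v R w but not u R w.
(C) not symmetric: v R w but not w R v.
(D) not euclidean: v R u and v R w but not u R w.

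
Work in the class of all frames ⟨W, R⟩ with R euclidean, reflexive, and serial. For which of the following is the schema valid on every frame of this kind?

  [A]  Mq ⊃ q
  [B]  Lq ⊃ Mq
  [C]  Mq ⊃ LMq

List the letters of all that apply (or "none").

B, C

A relation that is euclidean, reflexive, and serial is also symmetric and transitive.
(A) Mq ⊃ q (the converse of T) corresponds to R being a subset of the identity. Such an R need not be a subset of the identity, so not valid.
(B) Lq ⊃ Mq is axiom D, which corresponds to seriality. Every such R is serial — valid.
(C) Mq ⊃ LMq (axiom 5) characterises the euclidean frames. Every such R is euclidean — valid.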